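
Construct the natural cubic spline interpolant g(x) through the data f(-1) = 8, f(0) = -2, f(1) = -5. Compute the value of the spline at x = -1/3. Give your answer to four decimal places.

0.6852

Put M_i = g'' at the i-th knot. Here h = (1, 1) and Δ = (-10, -3), so the interior equations h_(i-1)·M_(i-1) + 2(h_(i-1)+h_i)·M_i + h_i·M_(i+1) = 6(Δ_i − Δ_(i-1)) read
  1·M_0 + 4·M_1 + 1·M_2 = 6(Δ_1 - Δ_0) = 42
Natural end conditions: M_0 = M_2 = 0.
Forward elimination and back-substitution give M_0 = 0, M_1 = 21/2, M_2 = 0.
On [-1, 0], g(x) = 8 - 47/4·(x + 1) + 0·(x + 1)² + 7/4·(x + 1)³.
With (x + 1) = 2/3: g(-1/3) = 37/54.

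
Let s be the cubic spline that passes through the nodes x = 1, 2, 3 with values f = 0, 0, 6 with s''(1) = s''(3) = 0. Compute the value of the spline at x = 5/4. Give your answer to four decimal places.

With m_i denoting the second derivative at x_i, h_i = 1, 1, and Δ_i = (y_(i+1) − y_i)/h_i = 0, 6:
  1·m_0 + 4·m_1 + 1·m_2 = 6(Δ_1 - Δ_0) = 36
Natural end conditions: m_0 = m_2 = 0.
Forward elimination and back-substitution give m_0 = 0, m_1 = 9, m_2 = 0.
On [1, 2], s(x) = 0 - 3/2·(x - 1) + 0·(x - 1)² + 3/2·(x - 1)³.
With (x - 1) = 1/4: s(5/4) = -45/128.

-0.3516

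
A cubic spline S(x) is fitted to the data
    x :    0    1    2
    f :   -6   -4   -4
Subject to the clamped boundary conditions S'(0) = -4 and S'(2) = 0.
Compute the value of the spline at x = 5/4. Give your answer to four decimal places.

-3.6484

With M_i denoting the second derivative at x_i, h_i = 1, 1, and Δ_i = (y_(i+1) − y_i)/h_i = 2, 0:
  1·M_0 + 4·M_1 + 1·M_2 = 6(Δ_1 - Δ_0) = -12
Clamped end conditions give two more equations: 2h_0·M_0 + h_0·M_1 = 6(Δ_0 - S'(0)) = 36 and h_1·M_1 + 2h_1·M_2 = 6(S'(2) - Δ_1) = 0.
Solving: M_0 = 23, M_1 = -10, M_2 = 5.
On [1, 2], S(x) = -4 + 5/2·(x - 1) - 5·(x - 1)² + 5/2·(x - 1)³.
With (x - 1) = 1/4: S(5/4) = -467/128.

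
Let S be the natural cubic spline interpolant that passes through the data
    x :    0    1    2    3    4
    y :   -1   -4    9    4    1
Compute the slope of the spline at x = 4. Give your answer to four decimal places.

Write σ_i for S''(x_i). With h_i = 1, 1, 1, 1 and divided differences Δ_i = -3, 13, -5, -3, the continuity of S' gives the tridiagonal system
  1·σ_0 + 4·σ_1 + 1·σ_2 = 6(Δ_1 - Δ_0) = 96
  1·σ_1 + 4·σ_2 + 1·σ_3 = 6(Δ_2 - Δ_1) = -108
  1·σ_2 + 4·σ_3 + 1·σ_4 = 6(Δ_3 - Δ_2) = 12
Natural end conditions: σ_0 = σ_4 = 0.
Forward elimination and back-substitution give σ_0 = 0, σ_1 = 471/14, σ_2 = -270/7, σ_3 = 177/14, σ_4 = 0.
On [3, 4], S'(x) = b_3 + 2c_3·(x - 3) + 3d_3·(x - 3)² with b_3 = Δ_3 - h_3(2σ_3 + σ_4)/6 = -101/14, c_3 = σ_3/2 = 177/28, d_3 = (σ_4 - σ_3)/(6h_3) = -59/28. So S'(4) = -25/28.

-0.8929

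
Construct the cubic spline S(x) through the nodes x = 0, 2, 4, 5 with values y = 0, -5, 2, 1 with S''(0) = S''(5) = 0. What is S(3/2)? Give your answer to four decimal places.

Let M_i = S''(x_i). Step sizes h_i = 2, 2, 1; slopes of the chords Δ_i = (y_(i+1) - y_i)/h_i = -5/2, 7/2, -1.
  2·M_0 + 8·M_1 + 2·M_2 = 6(Δ_1 - Δ_0) = 36
  2·M_1 + 6·M_2 + 1·M_3 = 6(Δ_2 - Δ_1) = -27
Natural end conditions: M_0 = M_3 = 0.
Hence M_0 = 0, M_1 = 135/22, M_2 = -72/11, M_3 = 0.
On [0, 2], S(x) = 0 - 50/11·x + 0·x² + 45/88·x³.
With x = 3/2: S(3/2) = -3585/704.

-5.0923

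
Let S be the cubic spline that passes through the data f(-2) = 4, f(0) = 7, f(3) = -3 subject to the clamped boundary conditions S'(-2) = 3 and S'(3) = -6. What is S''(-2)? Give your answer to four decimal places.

-1.1500

Write M_i for S''(x_i). With h_i = 2, 3 and divided differences Δ_i = 3/2, -10/3, the continuity of S' gives the tridiagonal system
  2·M_0 + 10·M_1 + 3·M_2 = 6(Δ_1 - Δ_0) = -29
Clamped end conditions give two more equations: 2h_0·M_0 + h_0·M_1 = 6(Δ_0 - S'(-2)) = -9 and h_1·M_1 + 2h_1·M_2 = 6(S'(3) - Δ_1) = -16.
Solving the tridiagonal system: M_0 = -23/20, M_1 = -11/5, M_2 = -47/30.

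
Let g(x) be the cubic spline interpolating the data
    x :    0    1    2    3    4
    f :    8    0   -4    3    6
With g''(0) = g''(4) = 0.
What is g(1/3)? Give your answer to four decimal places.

Put m_i = g'' at the i-th knot. Here h = (1, 1, 1, 1) and Δ = (-8, -4, 7, 3), so the interior equations h_(i-1)·m_(i-1) + 2(h_(i-1)+h_i)·m_i + h_i·m_(i+1) = 6(Δ_i − Δ_(i-1)) read
  1·m_0 + 4·m_1 + 1·m_2 = 6(Δ_1 - Δ_0) = 24
  1·m_1 + 4·m_2 + 1·m_3 = 6(Δ_2 - Δ_1) = 66
  1·m_2 + 4·m_3 + 1·m_4 = 6(Δ_3 - Δ_2) = -24
Natural end conditions: m_0 = m_4 = 0.
Solving the tridiagonal system: m_0 = 0, m_1 = 9/7, m_2 = 132/7, m_3 = -75/7, m_4 = 0.
On [0, 1], g(x) = 8 - 115/14·x + 0·x² + 3/14·x³.
With x = 1/3: g(1/3) = 332/63.

5.2698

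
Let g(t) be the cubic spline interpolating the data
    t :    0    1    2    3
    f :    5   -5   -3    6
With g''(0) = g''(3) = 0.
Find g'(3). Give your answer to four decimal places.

Write σ_i for g''(x_i). With h_i = 1, 1, 1 and divided differences Δ_i = -10, 2, 9, the continuity of g' gives the tridiagonal system
  1·σ_0 + 4·σ_1 + 1·σ_2 = 6(Δ_1 - Δ_0) = 72
  1·σ_1 + 4·σ_2 + 1·σ_3 = 6(Δ_2 - Δ_1) = 42
Natural end conditions: σ_0 = σ_3 = 0.
Solving the tridiagonal system: σ_0 = 0, σ_1 = 82/5, σ_2 = 32/5, σ_3 = 0.
On [2, 3], g'(t) = b_2 + 2c_2·(t - 2) + 3d_2·(t - 2)² with b_2 = Δ_2 - h_2(2σ_2 + σ_3)/6 = 103/15, c_2 = σ_2/2 = 16/5, d_2 = (σ_3 - σ_2)/(6h_2) = -16/15. So g'(3) = 151/15.

10.0667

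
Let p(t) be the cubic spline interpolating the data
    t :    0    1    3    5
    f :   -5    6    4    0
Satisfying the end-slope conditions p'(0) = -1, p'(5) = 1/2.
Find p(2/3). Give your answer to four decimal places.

1.3382

With m_i denoting the second derivative at x_i, h_i = 1, 2, 2, and Δ_i = (y_(i+1) − y_i)/h_i = 11, -1, -2:
  1·m_0 + 6·m_1 + 2·m_2 = 6(Δ_1 - Δ_0) = -72
  2·m_1 + 8·m_2 + 2·m_3 = 6(Δ_2 - Δ_1) = -6
Clamped end conditions give two more equations: 2h_0·m_0 + h_0·m_1 = 6(Δ_0 - p'(0)) = 72 and h_2·m_2 + 2h_2·m_3 = 6(p'(5) - Δ_2) = 15.
Hence m_0 = 1071/23, m_1 = -486/23, m_2 = 189/46, m_3 = 39/23.
On [0, 1], p(t) = -5 - 1·t + 1071/46·t² - 519/46·t³.
With t = 2/3: p(2/3) = 277/207.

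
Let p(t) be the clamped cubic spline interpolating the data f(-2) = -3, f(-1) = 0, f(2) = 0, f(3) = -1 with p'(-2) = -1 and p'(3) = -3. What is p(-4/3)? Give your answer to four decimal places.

-1.4162

Let M_i = p''(x_i). Step sizes h_i = 1, 3, 1; slopes of the chords Δ_i = (y_(i+1) - y_i)/h_i = 3, 0, -1.
  1·M_0 + 8·M_1 + 3·M_2 = 6(Δ_1 - Δ_0) = -18
  3·M_1 + 8·M_2 + 1·M_3 = 6(Δ_2 - Δ_1) = -6
Clamped end conditions give two more equations: 2h_0·M_0 + h_0·M_1 = 6(Δ_0 - p'(-2)) = 24 and h_2·M_2 + 2h_2·M_3 = 6(p'(3) - Δ_2) = -12.
Solving: M_0 = 302/21, M_1 = -100/21, M_2 = 40/21, M_3 = -146/21.
On [-2, -1], p(t) = -3 - 1·(t + 2) + 151/21·(t + 2)² - 67/21·(t + 2)³.
With (t + 2) = 2/3: p(-4/3) = -803/567.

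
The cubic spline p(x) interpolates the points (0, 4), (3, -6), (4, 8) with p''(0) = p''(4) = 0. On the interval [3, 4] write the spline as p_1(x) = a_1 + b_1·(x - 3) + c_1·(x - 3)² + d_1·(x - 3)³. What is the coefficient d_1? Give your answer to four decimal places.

-2.1667

With m_i denoting the second derivative at x_i, h_i = 3, 1, and Δ_i = (y_(i+1) − y_i)/h_i = -10/3, 14:
  3·m_0 + 8·m_1 + 1·m_2 = 6(Δ_1 - Δ_0) = 104
Natural end conditions: m_0 = m_2 = 0.
Solving the tridiagonal system: m_0 = 0, m_1 = 13, m_2 = 0.
On [3, 4], with p_1(x) = a_1 + b_1·(x - 3) + c_1·(x - 3)² + d_1·(x - 3)³: c_1 = m_1/2 = 13/2, d_1 = (m_2 - m_1)/(6h_1) = -13/6, b_1 = Δ_1 - h_1(2m_1 + m_2)/6 = 29/3.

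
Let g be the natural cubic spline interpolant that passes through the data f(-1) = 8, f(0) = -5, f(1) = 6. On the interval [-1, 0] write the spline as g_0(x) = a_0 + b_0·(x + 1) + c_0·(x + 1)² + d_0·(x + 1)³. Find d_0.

Put σ_i = g'' at the i-th knot. Here h = (1, 1) and Δ = (-13, 11), so the interior equations h_(i-1)·σ_(i-1) + 2(h_(i-1)+h_i)·σ_i + h_i·σ_(i+1) = 6(Δ_i − Δ_(i-1)) read
  1·σ_0 + 4·σ_1 + 1·σ_2 = 6(Δ_1 - Δ_0) = 144
Natural end conditions: σ_0 = σ_2 = 0.
Forward elimination and back-substitution give σ_0 = 0, σ_1 = 36, σ_2 = 0.
On [-1, 0], with g_0(x) = a_0 + b_0·(x + 1) + c_0·(x + 1)² + d_0·(x + 1)³: c_0 = σ_0/2 = 0, d_0 = (σ_1 - σ_0)/(6h_0) = 6, b_0 = Δ_0 - h_0(2σ_0 + σ_1)/6 = -19.

6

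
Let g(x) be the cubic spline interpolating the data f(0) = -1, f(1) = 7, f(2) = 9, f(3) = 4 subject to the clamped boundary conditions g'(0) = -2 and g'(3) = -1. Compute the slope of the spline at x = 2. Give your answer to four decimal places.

-4.2667

With σ_i denoting the second derivative at x_i, h_i = 1, 1, 1, and Δ_i = (y_(i+1) − y_i)/h_i = 8, 2, -5:
  1·σ_0 + 4·σ_1 + 1·σ_2 = 6(Δ_1 - Δ_0) = -36
  1·σ_1 + 4·σ_2 + 1·σ_3 = 6(Δ_2 - Δ_1) = -42
Clamped end conditions give two more equations: 2h_0·σ_0 + h_0·σ_1 = 6(Δ_0 - g'(0)) = 60 and h_2·σ_2 + 2h_2·σ_3 = 6(g'(3) - Δ_2) = 24.
Solving: σ_0 = 568/15, σ_1 = -236/15, σ_2 = -164/15, σ_3 = 262/15.
On [2, 3], g'(x) = b_2 + 2c_2·(x - 2) + 3d_2·(x - 2)² with b_2 = Δ_2 - h_2(2σ_2 + σ_3)/6 = -64/15, c_2 = σ_2/2 = -82/15, d_2 = (σ_3 - σ_2)/(6h_2) = 71/15. So g'(2) = -64/15.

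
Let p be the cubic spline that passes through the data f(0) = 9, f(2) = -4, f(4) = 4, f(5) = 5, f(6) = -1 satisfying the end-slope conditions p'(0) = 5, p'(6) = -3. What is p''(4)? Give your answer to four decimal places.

-6.0833

Let M_i = p''(x_i). Step sizes h_i = 2, 2, 1, 1; slopes of the chords Δ_i = (y_(i+1) - y_i)/h_i = -13/2, 4, 1, -6.
  2·M_0 + 8·M_1 + 2·M_2 = 6(Δ_1 - Δ_0) = 63
  2·M_1 + 6·M_2 + 1·M_3 = 6(Δ_2 - Δ_1) = -18
  1·M_2 + 4·M_3 + 1·M_4 = 6(Δ_3 - Δ_2) = -42
Clamped end conditions give two more equations: 2h_0·M_0 + h_0·M_1 = 6(Δ_0 - p'(0)) = -69 and h_3·M_3 + 2h_3·M_4 = 6(p'(6) - Δ_3) = 18.
Forward elimination and back-substitution give M_0 = -301/12, M_1 = 47/3, M_2 = -73/12, M_3 = -77/6, M_4 = 185/12.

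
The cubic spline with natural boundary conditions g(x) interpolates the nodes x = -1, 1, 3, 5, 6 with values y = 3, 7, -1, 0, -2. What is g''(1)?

With m_i denoting the second derivative at x_i, h_i = 2, 2, 2, 1, and Δ_i = (y_(i+1) − y_i)/h_i = 2, -4, 1/2, -2:
  2·m_0 + 8·m_1 + 2·m_2 = 6(Δ_1 - Δ_0) = -36
  2·m_1 + 8·m_2 + 2·m_3 = 6(Δ_2 - Δ_1) = 27
  2·m_2 + 6·m_3 + 1·m_4 = 6(Δ_3 - Δ_2) = -15
Natural end conditions: m_0 = m_4 = 0.
Hence m_0 = 0, m_1 = -6, m_2 = 6, m_3 = -9/2, m_4 = 0.

-6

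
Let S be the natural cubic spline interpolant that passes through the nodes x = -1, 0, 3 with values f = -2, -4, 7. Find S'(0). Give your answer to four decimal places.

Let M_i = S''(x_i). Step sizes h_i = 1, 3; slopes of the chords Δ_i = (y_(i+1) - y_i)/h_i = -2, 11/3.
  1·M_0 + 8·M_1 + 3·M_2 = 6(Δ_1 - Δ_0) = 34
Natural end conditions: M_0 = M_2 = 0.
Solving: M_0 = 0, M_1 = 17/4, M_2 = 0.
On [0, 3], S'(x) = b_1 + 2c_1·x + 3d_1·x² with b_1 = Δ_1 - h_1(2M_1 + M_2)/6 = -7/12, c_1 = M_1/2 = 17/8, d_1 = (M_2 - M_1)/(6h_1) = -17/72. So S'(0) = -7/12.

-0.5833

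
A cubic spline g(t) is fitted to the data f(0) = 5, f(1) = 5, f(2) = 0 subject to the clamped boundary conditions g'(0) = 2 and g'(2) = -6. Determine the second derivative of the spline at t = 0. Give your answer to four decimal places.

-2.5000

Write σ_i for g''(x_i). With h_i = 1, 1 and divided differences Δ_i = 0, -5, the continuity of g' gives the tridiagonal system
  1·σ_0 + 4·σ_1 + 1·σ_2 = 6(Δ_1 - Δ_0) = -30
Clamped end conditions give two more equations: 2h_0·σ_0 + h_0·σ_1 = 6(Δ_0 - g'(0)) = -12 and h_1·σ_1 + 2h_1·σ_2 = 6(g'(2) - Δ_1) = -6.
Solving the tridiagonal system: σ_0 = -5/2, σ_1 = -7, σ_2 = 1/2.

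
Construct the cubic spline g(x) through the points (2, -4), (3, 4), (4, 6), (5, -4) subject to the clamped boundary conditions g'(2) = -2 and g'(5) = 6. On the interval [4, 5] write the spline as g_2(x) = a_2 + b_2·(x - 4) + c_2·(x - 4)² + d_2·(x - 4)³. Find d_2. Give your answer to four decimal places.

15.8667

Let m_i = g''(x_i). Step sizes h_i = 1, 1, 1; slopes of the chords Δ_i = (y_(i+1) - y_i)/h_i = 8, 2, -10.
  1·m_0 + 4·m_1 + 1·m_2 = 6(Δ_1 - Δ_0) = -36
  1·m_1 + 4·m_2 + 1·m_3 = 6(Δ_2 - Δ_1) = -72
Clamped end conditions give two more equations: 2h_0·m_0 + h_0·m_1 = 6(Δ_0 - g'(2)) = 60 and h_2·m_2 + 2h_2·m_3 = 6(g'(5) - Δ_2) = 96.
Solving the tridiagonal system: m_0 = 524/15, m_1 = -148/15, m_2 = -472/15, m_3 = 956/15.
On [4, 5], with g_2(x) = a_2 + b_2·(x - 4) + c_2·(x - 4)² + d_2·(x - 4)³: c_2 = m_2/2 = -236/15, d_2 = (m_3 - m_2)/(6h_2) = 238/15, b_2 = Δ_2 - h_2(2m_2 + m_3)/6 = -152/15.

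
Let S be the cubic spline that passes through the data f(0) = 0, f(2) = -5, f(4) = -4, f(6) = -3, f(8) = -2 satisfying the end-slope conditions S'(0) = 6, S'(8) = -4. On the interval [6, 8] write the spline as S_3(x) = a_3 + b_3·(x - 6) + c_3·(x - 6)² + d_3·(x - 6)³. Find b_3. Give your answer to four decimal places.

Put m_i = S'' at the i-th knot. Here h = (2, 2, 2, 2) and Δ = (-5/2, 1/2, 1/2, 1/2), so the interior equations h_(i-1)·m_(i-1) + 2(h_(i-1)+h_i)·m_i + h_i·m_(i+1) = 6(Δ_i − Δ_(i-1)) read
  2·m_0 + 8·m_1 + 2·m_2 = 6(Δ_1 - Δ_0) = 18
  2·m_1 + 8·m_2 + 2·m_3 = 6(Δ_2 - Δ_1) = 0
  2·m_2 + 8·m_3 + 2·m_4 = 6(Δ_3 - Δ_2) = 0
Clamped end conditions give two more equations: 2h_0·m_0 + h_0·m_1 = 6(Δ_0 - S'(0)) = -51 and h_3·m_3 + 2h_3·m_4 = 6(S'(8) - Δ_3) = -27.
Forward elimination and back-substitution give m_0 = -907/56, m_1 = 193/28, m_2 = -19/8, m_3 = 73/28, m_4 = -451/56.
On [6, 8], with S_3(x) = a_3 + b_3·(x - 6) + c_3·(x - 6)² + d_3·(x - 6)³: c_3 = m_3/2 = 73/56, d_3 = (m_4 - m_3)/(6h_3) = -199/224, b_3 = Δ_3 - h_3(2m_3 + m_4)/6 = 81/56.

1.4464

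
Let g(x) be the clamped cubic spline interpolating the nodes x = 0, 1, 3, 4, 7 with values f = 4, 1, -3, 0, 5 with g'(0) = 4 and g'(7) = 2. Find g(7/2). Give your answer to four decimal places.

Write M_i for g''(x_i). With h_i = 1, 2, 1, 3 and divided differences Δ_i = -3, -2, 3, 5/3, the continuity of g' gives the tridiagonal system
  1·M_0 + 6·M_1 + 2·M_2 = 6(Δ_1 - Δ_0) = 6
  2·M_1 + 6·M_2 + 1·M_3 = 6(Δ_2 - Δ_1) = 30
  1·M_2 + 8·M_3 + 3·M_4 = 6(Δ_3 - Δ_2) = -8
Clamped end conditions give two more equations: 2h_0·M_0 + h_0·M_1 = 6(Δ_0 - g'(0)) = -42 and h_3·M_3 + 2h_3·M_4 = 6(g'(7) - Δ_3) = 2.
Hence M_0 = -1384/61, M_1 = 206/61, M_2 = 257/61, M_3 = -124/61, M_4 = 247/183.
On [3, 4], g(x) = -3 + 118/61·(x - 3) + 257/122·(x - 3)² - 127/122·(x - 3)³.
With (x - 3) = 1/2: g(7/2) = -1597/976.

-1.6363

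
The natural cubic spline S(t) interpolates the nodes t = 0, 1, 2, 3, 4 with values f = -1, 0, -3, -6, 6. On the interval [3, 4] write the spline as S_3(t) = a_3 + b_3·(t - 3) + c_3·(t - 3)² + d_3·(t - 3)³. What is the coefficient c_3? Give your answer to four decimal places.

11.8393

With σ_i denoting the second derivative at x_i, h_i = 1, 1, 1, 1, and Δ_i = (y_(i+1) − y_i)/h_i = 1, -3, -3, 12:
  1·σ_0 + 4·σ_1 + 1·σ_2 = 6(Δ_1 - Δ_0) = -24
  1·σ_1 + 4·σ_2 + 1·σ_3 = 6(Δ_2 - Δ_1) = 0
  1·σ_2 + 4·σ_3 + 1·σ_4 = 6(Δ_3 - Δ_2) = 90
Natural end conditions: σ_0 = σ_4 = 0.
Forward elimination and back-substitution give σ_0 = 0, σ_1 = -135/28, σ_2 = -33/7, σ_3 = 663/28, σ_4 = 0.
On [3, 4], with S_3(t) = a_3 + b_3·(t - 3) + c_3·(t - 3)² + d_3·(t - 3)³: c_3 = σ_3/2 = 663/56, d_3 = (σ_4 - σ_3)/(6h_3) = -221/56, b_3 = Δ_3 - h_3(2σ_3 + σ_4)/6 = 115/28.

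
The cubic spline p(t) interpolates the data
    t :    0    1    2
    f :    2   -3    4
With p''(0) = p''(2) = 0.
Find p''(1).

With M_i denoting the second derivative at x_i, h_i = 1, 1, and Δ_i = (y_(i+1) − y_i)/h_i = -5, 7:
  1·M_0 + 4·M_1 + 1·M_2 = 6(Δ_1 - Δ_0) = 72
Natural end conditions: M_0 = M_2 = 0.
Forward elimination and back-substitution give M_0 = 0, M_1 = 18, M_2 = 0.

18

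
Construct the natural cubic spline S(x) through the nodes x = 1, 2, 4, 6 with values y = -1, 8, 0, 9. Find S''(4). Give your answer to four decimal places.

Write M_i for S''(x_i). With h_i = 1, 2, 2 and divided differences Δ_i = 9, -4, 9/2, the continuity of S' gives the tridiagonal system
  1·M_0 + 6·M_1 + 2·M_2 = 6(Δ_1 - Δ_0) = -78
  2·M_1 + 8·M_2 + 2·M_3 = 6(Δ_2 - Δ_1) = 51
Natural end conditions: M_0 = M_3 = 0.
Solving the tridiagonal system: M_0 = 0, M_1 = -33/2, M_2 = 21/2, M_3 = 0.

10.5000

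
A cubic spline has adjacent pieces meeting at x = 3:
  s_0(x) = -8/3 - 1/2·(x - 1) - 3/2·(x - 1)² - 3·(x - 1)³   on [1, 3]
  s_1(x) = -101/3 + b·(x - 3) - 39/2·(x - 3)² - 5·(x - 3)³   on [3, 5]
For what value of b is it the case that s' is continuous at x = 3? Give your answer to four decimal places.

s_0'(x) = -1/2 - 3·(x - 1) - 9·(x - 1)², so s_0'(3) = -85/2. On the right, s_1'(3) = b, so b = -85/2.

-42.5000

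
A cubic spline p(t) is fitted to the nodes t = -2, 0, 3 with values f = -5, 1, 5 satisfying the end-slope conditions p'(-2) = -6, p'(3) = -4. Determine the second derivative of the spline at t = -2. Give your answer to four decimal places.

14.9000

With M_i denoting the second derivative at x_i, h_i = 2, 3, and Δ_i = (y_(i+1) − y_i)/h_i = 3, 4/3:
  2·M_0 + 10·M_1 + 3·M_2 = 6(Δ_1 - Δ_0) = -10
Clamped end conditions give two more equations: 2h_0·M_0 + h_0·M_1 = 6(Δ_0 - p'(-2)) = 54 and h_1·M_1 + 2h_1·M_2 = 6(p'(3) - Δ_1) = -32.
Solving the tridiagonal system: M_0 = 149/10, M_1 = -14/5, M_2 = -59/15.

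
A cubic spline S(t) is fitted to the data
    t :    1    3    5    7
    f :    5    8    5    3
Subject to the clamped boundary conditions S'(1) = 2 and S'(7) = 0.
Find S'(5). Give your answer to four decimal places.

-1.8667

Write σ_i for S''(x_i). With h_i = 2, 2, 2 and divided differences Δ_i = 3/2, -3/2, -1, the continuity of S' gives the tridiagonal system
  2·σ_0 + 8·σ_1 + 2·σ_2 = 6(Δ_1 - Δ_0) = -18
  2·σ_1 + 8·σ_2 + 2·σ_3 = 6(Δ_2 - Δ_1) = 3
Clamped end conditions give two more equations: 2h_0·σ_0 + h_0·σ_1 = 6(Δ_0 - S'(1)) = -3 and h_2·σ_2 + 2h_2·σ_3 = 6(S'(7) - Δ_2) = 6.
Hence σ_0 = 8/15, σ_1 = -77/30, σ_2 = 11/15, σ_3 = 17/15.
On [5, 7], S'(t) = b_2 + 2c_2·(t - 5) + 3d_2·(t - 5)² with b_2 = Δ_2 - h_2(2σ_2 + σ_3)/6 = -28/15, c_2 = σ_2/2 = 11/30, d_2 = (σ_3 - σ_2)/(6h_2) = 1/30. So S'(5) = -28/15.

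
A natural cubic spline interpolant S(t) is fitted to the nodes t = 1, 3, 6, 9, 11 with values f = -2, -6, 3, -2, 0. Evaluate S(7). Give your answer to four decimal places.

2.3525

Write M_i for S''(x_i). With h_i = 2, 3, 3, 2 and divided differences Δ_i = -2, 3, -5/3, 1, the continuity of S' gives the tridiagonal system
  2·M_0 + 10·M_1 + 3·M_2 = 6(Δ_1 - Δ_0) = 30
  3·M_1 + 12·M_2 + 3·M_3 = 6(Δ_2 - Δ_1) = -28
  3·M_2 + 10·M_3 + 2·M_4 = 6(Δ_3 - Δ_2) = 16
Natural end conditions: M_0 = M_4 = 0.
Hence M_0 = 0, M_1 = 719/170, M_2 = -209/51, M_3 = 481/170, M_4 = 0.
On [6, 9], S(t) = 3 + 61/60·(t - 6) - 209/102·(t - 6)² + 3533/9180·(t - 6)³.
With (t - 6) = 1: S(7) = 5399/2295.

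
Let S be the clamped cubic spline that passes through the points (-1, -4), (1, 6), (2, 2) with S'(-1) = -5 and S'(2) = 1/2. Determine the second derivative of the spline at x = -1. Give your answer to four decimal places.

Put m_i = S'' at the i-th knot. Here h = (2, 1) and Δ = (5, -4), so the interior equations h_(i-1)·m_(i-1) + 2(h_(i-1)+h_i)·m_i + h_i·m_(i+1) = 6(Δ_i − Δ_(i-1)) read
  2·m_0 + 6·m_1 + 1·m_2 = 6(Δ_1 - Δ_0) = -54
Clamped end conditions give two more equations: 2h_0·m_0 + h_0·m_1 = 6(Δ_0 - S'(-1)) = 60 and h_1·m_1 + 2h_1·m_2 = 6(S'(2) - Δ_1) = 27.
Hence m_0 = 155/6, m_1 = -65/3, m_2 = 73/3.

25.8333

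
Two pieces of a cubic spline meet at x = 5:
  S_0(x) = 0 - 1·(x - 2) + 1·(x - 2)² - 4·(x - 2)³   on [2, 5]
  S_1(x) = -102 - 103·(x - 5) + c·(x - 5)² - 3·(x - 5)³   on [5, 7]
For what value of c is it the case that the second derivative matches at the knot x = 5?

-35

S_0''(x) = 2 - 24·(x - 2), so S_0''(5) = -70. On the right, S_1''(5) = 2c, so c = -35.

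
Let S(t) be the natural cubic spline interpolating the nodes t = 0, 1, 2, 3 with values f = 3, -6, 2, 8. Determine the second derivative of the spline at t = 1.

Write M_i for S''(x_i). With h_i = 1, 1, 1 and divided differences Δ_i = -9, 8, 6, the continuity of S' gives the tridiagonal system
  1·M_0 + 4·M_1 + 1·M_2 = 6(Δ_1 - Δ_0) = 102
  1·M_1 + 4·M_2 + 1·M_3 = 6(Δ_2 - Δ_1) = -12
Natural end conditions: M_0 = M_3 = 0.
Solving: M_0 = 0, M_1 = 28, M_2 = -10, M_3 = 0.

28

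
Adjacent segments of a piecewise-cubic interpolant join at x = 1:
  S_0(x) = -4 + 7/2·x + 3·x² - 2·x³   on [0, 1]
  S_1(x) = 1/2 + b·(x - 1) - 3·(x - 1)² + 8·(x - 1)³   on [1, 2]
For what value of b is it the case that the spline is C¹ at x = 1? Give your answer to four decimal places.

S_0'(x) = 7/2 + 6·x - 6·x², so S_0'(1) = 7/2. On the right, S_1'(1) = b, so b = 7/2.

3.5000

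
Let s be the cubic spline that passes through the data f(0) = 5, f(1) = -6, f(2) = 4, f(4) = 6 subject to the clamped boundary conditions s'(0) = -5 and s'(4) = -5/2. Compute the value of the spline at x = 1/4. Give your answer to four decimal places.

Put σ_i = s'' at the i-th knot. Here h = (1, 1, 2) and Δ = (-11, 10, 1), so the interior equations h_(i-1)·σ_(i-1) + 2(h_(i-1)+h_i)·σ_i + h_i·σ_(i+1) = 6(Δ_i − Δ_(i-1)) read
  1·σ_0 + 4·σ_1 + 1·σ_2 = 6(Δ_1 - Δ_0) = 126
  1·σ_1 + 6·σ_2 + 2·σ_3 = 6(Δ_2 - Δ_1) = -54
Clamped end conditions give two more equations: 2h_0·σ_0 + h_0·σ_1 = 6(Δ_0 - s'(0)) = -36 and h_2·σ_2 + 2h_2·σ_3 = 6(s'(4) - Δ_2) = -21.
Forward elimination and back-substitution give σ_0 = -905/22, σ_1 = 509/11, σ_2 = -395/22, σ_3 = 41/11.
On [0, 1], s(x) = 5 - 5·x - 905/44·x² + 641/44·x³.
With x = 1/4: s(1/4) = 7581/2816.

2.6921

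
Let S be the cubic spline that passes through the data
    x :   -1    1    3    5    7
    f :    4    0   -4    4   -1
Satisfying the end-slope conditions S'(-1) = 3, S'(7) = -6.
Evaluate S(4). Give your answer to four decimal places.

-0.0201

Put m_i = S'' at the i-th knot. Here h = (2, 2, 2, 2) and Δ = (-2, -2, 4, -5/2), so the interior equations h_(i-1)·m_(i-1) + 2(h_(i-1)+h_i)·m_i + h_i·m_(i+1) = 6(Δ_i − Δ_(i-1)) read
  2·m_0 + 8·m_1 + 2·m_2 = 6(Δ_1 - Δ_0) = 0
  2·m_1 + 8·m_2 + 2·m_3 = 6(Δ_2 - Δ_1) = 36
  2·m_2 + 8·m_3 + 2·m_4 = 6(Δ_3 - Δ_2) = -39
Clamped end conditions give two more equations: 2h_0·m_0 + h_0·m_1 = 6(Δ_0 - S'(-1)) = -30 and h_3·m_3 + 2h_3·m_4 = 6(S'(7) - Δ_3) = -21.
Hence m_0 = -867/112, m_1 = 27/56, m_2 = 93/16, m_3 = -321/56, m_4 = -267/112.
On [3, 5], S(x) = -4 + 57/28·(x - 3) + 93/32·(x - 3)² - 431/448·(x - 3)³.
With (x - 3) = 1: S(4) = -9/448.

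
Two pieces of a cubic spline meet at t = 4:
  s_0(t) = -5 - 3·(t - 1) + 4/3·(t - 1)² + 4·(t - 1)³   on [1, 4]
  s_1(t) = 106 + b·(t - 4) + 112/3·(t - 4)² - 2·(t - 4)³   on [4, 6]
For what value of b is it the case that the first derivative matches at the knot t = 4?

s_0'(t) = -3 + 8/3·(t - 1) + 12·(t - 1)², so s_0'(4) = 113. On the right, s_1'(4) = b, so b = 113.

113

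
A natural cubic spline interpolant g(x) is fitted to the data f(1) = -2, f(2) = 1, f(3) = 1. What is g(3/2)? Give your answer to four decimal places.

-0.2188

Write M_i for g''(x_i). With h_i = 1, 1 and divided differences Δ_i = 3, 0, the continuity of g' gives the tridiagonal system
  1·M_0 + 4·M_1 + 1·M_2 = 6(Δ_1 - Δ_0) = -18
Natural end conditions: M_0 = M_2 = 0.
Hence M_0 = 0, M_1 = -9/2, M_2 = 0.
On [1, 2], g(x) = -2 + 15/4·(x - 1) + 0·(x - 1)² - 3/4·(x - 1)³.
With (x - 1) = 1/2: g(3/2) = -7/32.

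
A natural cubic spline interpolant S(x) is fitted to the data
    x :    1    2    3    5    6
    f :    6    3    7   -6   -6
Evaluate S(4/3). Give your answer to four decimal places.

Put M_i = S'' at the i-th knot. Here h = (1, 1, 2, 1) and Δ = (-3, 4, -13/2, 0), so the interior equations h_(i-1)·M_(i-1) + 2(h_(i-1)+h_i)·M_i + h_i·M_(i+1) = 6(Δ_i − Δ_(i-1)) read
  1·M_0 + 4·M_1 + 1·M_2 = 6(Δ_1 - Δ_0) = 42
  1·M_1 + 6·M_2 + 2·M_3 = 6(Δ_2 - Δ_1) = -63
  2·M_2 + 6·M_3 + 1·M_4 = 6(Δ_3 - Δ_2) = 39
Natural end conditions: M_0 = M_4 = 0.
Hence M_0 = 0, M_1 = 900/61, M_2 = -1038/61, M_3 = 1485/122, M_4 = 0.
On [1, 2], S(x) = 6 - 333/61·(x - 1) + 0·(x - 1)² + 150/61·(x - 1)³.
With (x - 1) = 1/3: S(4/3) = 2345/549.

4.2714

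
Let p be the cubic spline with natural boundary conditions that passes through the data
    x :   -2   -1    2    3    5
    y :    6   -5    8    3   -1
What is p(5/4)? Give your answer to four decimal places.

5.7296

Put M_i = p'' at the i-th knot. Here h = (1, 3, 1, 2) and Δ = (-11, 13/3, -5, -2), so the interior equations h_(i-1)·M_(i-1) + 2(h_(i-1)+h_i)·M_i + h_i·M_(i+1) = 6(Δ_i − Δ_(i-1)) read
  1·M_0 + 8·M_1 + 3·M_2 = 6(Δ_1 - Δ_0) = 92
  3·M_1 + 8·M_2 + 1·M_3 = 6(Δ_2 - Δ_1) = -56
  1·M_2 + 6·M_3 + 2·M_4 = 6(Δ_3 - Δ_2) = 18
Natural end conditions: M_0 = M_4 = 0.
Forward elimination and back-substitution give M_0 = 0, M_1 = 2693/161, M_2 = -2244/161, M_3 = 857/161, M_4 = 0.
On [-1, 2], p(x) = -5 - 2620/483·(x + 1) + 2693/322·(x + 1)² - 4937/2898·(x + 1)³.
With (x + 1) = 9/4: p(5/4) = 118075/20608.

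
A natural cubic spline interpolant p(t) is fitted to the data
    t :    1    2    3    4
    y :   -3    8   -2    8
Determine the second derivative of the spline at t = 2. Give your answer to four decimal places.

-41.6000

Let M_i = p''(x_i). Step sizes h_i = 1, 1, 1; slopes of the chords Δ_i = (y_(i+1) - y_i)/h_i = 11, -10, 10.
  1·M_0 + 4·M_1 + 1·M_2 = 6(Δ_1 - Δ_0) = -126
  1·M_1 + 4·M_2 + 1·M_3 = 6(Δ_2 - Δ_1) = 120
Natural end conditions: M_0 = M_3 = 0.
Solving the tridiagonal system: M_0 = 0, M_1 = -208/5, M_2 = 202/5, M_3 = 0.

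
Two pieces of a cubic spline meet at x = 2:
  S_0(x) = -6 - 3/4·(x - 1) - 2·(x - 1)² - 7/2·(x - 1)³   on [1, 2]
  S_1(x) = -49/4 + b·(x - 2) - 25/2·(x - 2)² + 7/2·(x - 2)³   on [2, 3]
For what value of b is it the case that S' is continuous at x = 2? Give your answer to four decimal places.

S_0'(x) = -3/4 - 4·(x - 1) - 21/2·(x - 1)², so S_0'(2) = -61/4. On the right, S_1'(2) = b, so b = -61/4.

-15.2500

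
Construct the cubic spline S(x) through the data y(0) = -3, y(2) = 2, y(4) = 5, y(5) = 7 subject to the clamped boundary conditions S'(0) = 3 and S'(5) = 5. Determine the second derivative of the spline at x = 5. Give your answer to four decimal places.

9.4783

Put m_i = S'' at the i-th knot. Here h = (2, 2, 1) and Δ = (5/2, 3/2, 2), so the interior equations h_(i-1)·m_(i-1) + 2(h_(i-1)+h_i)·m_i + h_i·m_(i+1) = 6(Δ_i − Δ_(i-1)) read
  2·m_0 + 8·m_1 + 2·m_2 = 6(Δ_1 - Δ_0) = -6
  2·m_1 + 6·m_2 + 1·m_3 = 6(Δ_2 - Δ_1) = 3
Clamped end conditions give two more equations: 2h_0·m_0 + h_0·m_1 = 6(Δ_0 - S'(0)) = -3 and h_2·m_2 + 2h_2·m_3 = 6(S'(5) - Δ_2) = 18.
Solving the tridiagonal system: m_0 = -13/23, m_1 = -17/46, m_2 = -22/23, m_3 = 218/23.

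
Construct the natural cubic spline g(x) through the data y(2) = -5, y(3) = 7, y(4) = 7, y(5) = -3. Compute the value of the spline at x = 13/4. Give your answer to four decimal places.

8.2688

Put m_i = g'' at the i-th knot. Here h = (1, 1, 1) and Δ = (12, 0, -10), so the interior equations h_(i-1)·m_(i-1) + 2(h_(i-1)+h_i)·m_i + h_i·m_(i+1) = 6(Δ_i − Δ_(i-1)) read
  1·m_0 + 4·m_1 + 1·m_2 = 6(Δ_1 - Δ_0) = -72
  1·m_1 + 4·m_2 + 1·m_3 = 6(Δ_2 - Δ_1) = -60
Natural end conditions: m_0 = m_3 = 0.
Hence m_0 = 0, m_1 = -76/5, m_2 = -56/5, m_3 = 0.
On [3, 4], g(x) = 7 + 104/15·(x - 3) - 38/5·(x - 3)² + 2/3·(x - 3)³.
With (x - 3) = 1/4: g(13/4) = 1323/160.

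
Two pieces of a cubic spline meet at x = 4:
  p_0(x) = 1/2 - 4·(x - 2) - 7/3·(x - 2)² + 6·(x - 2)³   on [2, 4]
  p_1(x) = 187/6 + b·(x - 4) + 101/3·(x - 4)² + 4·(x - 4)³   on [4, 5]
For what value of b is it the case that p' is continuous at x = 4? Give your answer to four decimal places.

p_0'(x) = -4 - 14/3·(x - 2) + 18·(x - 2)², so p_0'(4) = 176/3. On the right, p_1'(4) = b, so b = 176/3.

58.6667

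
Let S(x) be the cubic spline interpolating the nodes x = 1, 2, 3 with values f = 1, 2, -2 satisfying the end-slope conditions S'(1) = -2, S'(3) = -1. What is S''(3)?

Put m_i = S'' at the i-th knot. Here h = (1, 1) and Δ = (1, -4), so the interior equations h_(i-1)·m_(i-1) + 2(h_(i-1)+h_i)·m_i + h_i·m_(i+1) = 6(Δ_i − Δ_(i-1)) read
  1·m_0 + 4·m_1 + 1·m_2 = 6(Δ_1 - Δ_0) = -30
Clamped end conditions give two more equations: 2h_0·m_0 + h_0·m_1 = 6(Δ_0 - S'(1)) = 18 and h_1·m_1 + 2h_1·m_2 = 6(S'(3) - Δ_1) = 18.
Solving: m_0 = 17, m_1 = -16, m_2 = 17.

17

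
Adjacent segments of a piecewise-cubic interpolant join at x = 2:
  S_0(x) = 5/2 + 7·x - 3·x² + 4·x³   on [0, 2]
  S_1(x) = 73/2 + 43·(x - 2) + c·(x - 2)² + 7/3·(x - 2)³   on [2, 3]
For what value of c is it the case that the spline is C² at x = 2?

21

S_0''(x) = -6 + 24·x, so S_0''(2) = 42. On the right, S_1''(2) = 2c, so c = 21.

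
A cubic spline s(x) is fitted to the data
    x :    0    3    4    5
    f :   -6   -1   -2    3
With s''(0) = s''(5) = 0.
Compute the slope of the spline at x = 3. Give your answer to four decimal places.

-1.5591

Let σ_i = s''(x_i). Step sizes h_i = 3, 1, 1; slopes of the chords Δ_i = (y_(i+1) - y_i)/h_i = 5/3, -1, 5.
  3·σ_0 + 8·σ_1 + 1·σ_2 = 6(Δ_1 - Δ_0) = -16
  1·σ_1 + 4·σ_2 + 1·σ_3 = 6(Δ_2 - Δ_1) = 36
Natural end conditions: σ_0 = σ_3 = 0.
Solving the tridiagonal system: σ_0 = 0, σ_1 = -100/31, σ_2 = 304/31, σ_3 = 0.
On [3, 4], s'(x) = b_1 + 2c_1·(x - 3) + 3d_1·(x - 3)² with b_1 = Δ_1 - h_1(2σ_1 + σ_2)/6 = -145/93, c_1 = σ_1/2 = -50/31, d_1 = (σ_2 - σ_1)/(6h_1) = 202/93. So s'(3) = -145/93.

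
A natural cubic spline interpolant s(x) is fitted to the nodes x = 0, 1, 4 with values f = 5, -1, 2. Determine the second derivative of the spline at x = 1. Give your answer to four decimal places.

Put σ_i = s'' at the i-th knot. Here h = (1, 3) and Δ = (-6, 1), so the interior equations h_(i-1)·σ_(i-1) + 2(h_(i-1)+h_i)·σ_i + h_i·σ_(i+1) = 6(Δ_i − Δ_(i-1)) read
  1·σ_0 + 8·σ_1 + 3·σ_2 = 6(Δ_1 - Δ_0) = 42
Natural end conditions: σ_0 = σ_2 = 0.
Forward elimination and back-substitution give σ_0 = 0, σ_1 = 21/4, σ_2 = 0.

5.2500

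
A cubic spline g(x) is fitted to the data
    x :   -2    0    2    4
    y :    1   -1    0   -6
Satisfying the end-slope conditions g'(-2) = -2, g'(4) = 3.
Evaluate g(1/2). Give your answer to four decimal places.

-0.3438

Let M_i = g''(x_i). Step sizes h_i = 2, 2, 2; slopes of the chords Δ_i = (y_(i+1) - y_i)/h_i = -1, 1/2, -3.
  2·M_0 + 8·M_1 + 2·M_2 = 6(Δ_1 - Δ_0) = 9
  2·M_1 + 8·M_2 + 2·M_3 = 6(Δ_2 - Δ_1) = -21
Clamped end conditions give two more equations: 2h_0·M_0 + h_0·M_1 = 6(Δ_0 - g'(-2)) = 6 and h_2·M_2 + 2h_2·M_3 = 6(g'(4) - Δ_2) = 36.
Solving the tridiagonal system: M_0 = 1/6, M_1 = 8/3, M_2 = -19/3, M_3 = 73/6.
On [0, 2], g(x) = -1 + 5/6·x + 4/3·x² - 3/4·x³.
With x = 1/2: g(1/2) = -11/32.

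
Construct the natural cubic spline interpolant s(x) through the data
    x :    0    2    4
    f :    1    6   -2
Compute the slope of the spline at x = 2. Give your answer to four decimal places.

-0.7500

Put m_i = s'' at the i-th knot. Here h = (2, 2) and Δ = (5/2, -4), so the interior equations h_(i-1)·m_(i-1) + 2(h_(i-1)+h_i)·m_i + h_i·m_(i+1) = 6(Δ_i − Δ_(i-1)) read
  2·m_0 + 8·m_1 + 2·m_2 = 6(Δ_1 - Δ_0) = -39
Natural end conditions: m_0 = m_2 = 0.
Hence m_0 = 0, m_1 = -39/8, m_2 = 0.
On [2, 4], s'(x) = b_1 + 2c_1·(x - 2) + 3d_1·(x - 2)² with b_1 = Δ_1 - h_1(2m_1 + m_2)/6 = -3/4, c_1 = m_1/2 = -39/16, d_1 = (m_2 - m_1)/(6h_1) = 13/32. So s'(2) = -3/4.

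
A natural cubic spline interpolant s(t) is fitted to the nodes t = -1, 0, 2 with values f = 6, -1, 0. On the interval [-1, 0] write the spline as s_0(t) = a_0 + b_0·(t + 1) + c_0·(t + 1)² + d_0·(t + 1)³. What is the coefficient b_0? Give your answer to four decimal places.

With m_i denoting the second derivative at x_i, h_i = 1, 2, and Δ_i = (y_(i+1) − y_i)/h_i = -7, 1/2:
  1·m_0 + 6·m_1 + 2·m_2 = 6(Δ_1 - Δ_0) = 45
Natural end conditions: m_0 = m_2 = 0.
Hence m_0 = 0, m_1 = 15/2, m_2 = 0.
On [-1, 0], with s_0(t) = a_0 + b_0·(t + 1) + c_0·(t + 1)² + d_0·(t + 1)³: c_0 = m_0/2 = 0, d_0 = (m_1 - m_0)/(6h_0) = 5/4, b_0 = Δ_0 - h_0(2m_0 + m_1)/6 = -33/4.

-8.2500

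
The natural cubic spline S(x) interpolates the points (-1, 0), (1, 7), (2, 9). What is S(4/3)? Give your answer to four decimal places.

Let M_i = S''(x_i). Step sizes h_i = 2, 1; slopes of the chords Δ_i = (y_(i+1) - y_i)/h_i = 7/2, 2.
  2·M_0 + 6·M_1 + 1·M_2 = 6(Δ_1 - Δ_0) = -9
Natural end conditions: M_0 = M_2 = 0.
Solving the tridiagonal system: M_0 = 0, M_1 = -3/2, M_2 = 0.
On [1, 2], S(x) = 7 + 5/2·(x - 1) - 3/4·(x - 1)² + 1/4·(x - 1)³.
With (x - 1) = 1/3: S(4/3) = 419/54.

7.7593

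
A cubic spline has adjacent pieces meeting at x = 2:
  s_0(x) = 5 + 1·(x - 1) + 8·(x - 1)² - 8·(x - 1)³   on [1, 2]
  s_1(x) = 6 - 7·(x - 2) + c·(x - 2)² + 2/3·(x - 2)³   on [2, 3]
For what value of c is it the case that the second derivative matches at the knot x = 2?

s_0''(x) = 16 - 48·(x - 1), so s_0''(2) = -32. On the right, s_1''(2) = 2c, so c = -16.

-16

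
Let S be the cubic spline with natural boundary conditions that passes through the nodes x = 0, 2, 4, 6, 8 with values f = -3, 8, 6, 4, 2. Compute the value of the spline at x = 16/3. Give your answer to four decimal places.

4.4775

Let σ_i = S''(x_i). Step sizes h_i = 2, 2, 2, 2; slopes of the chords Δ_i = (y_(i+1) - y_i)/h_i = 11/2, -1, -1, -1.
  2·σ_0 + 8·σ_1 + 2·σ_2 = 6(Δ_1 - Δ_0) = -39
  2·σ_1 + 8·σ_2 + 2·σ_3 = 6(Δ_2 - Δ_1) = 0
  2·σ_2 + 8·σ_3 + 2·σ_4 = 6(Δ_3 - Δ_2) = 0
Natural end conditions: σ_0 = σ_4 = 0.
Solving: σ_0 = 0, σ_1 = -585/112, σ_2 = 39/28, σ_3 = -39/112, σ_4 = 0.
On [4, 6], S(x) = 6 - 29/16·(x - 4) + 39/56·(x - 4)² - 65/448·(x - 4)³.
With (x - 4) = 4/3: S(16/3) = 3385/756.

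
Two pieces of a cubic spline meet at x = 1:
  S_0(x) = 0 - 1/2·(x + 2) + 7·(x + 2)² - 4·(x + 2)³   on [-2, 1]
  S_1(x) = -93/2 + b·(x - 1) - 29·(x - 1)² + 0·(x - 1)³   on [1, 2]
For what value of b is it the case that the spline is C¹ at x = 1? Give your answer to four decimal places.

-66.5000

S_0'(x) = -1/2 + 14·(x + 2) - 12·(x + 2)², so S_0'(1) = -133/2. On the right, S_1'(1) = b, so b = -133/2.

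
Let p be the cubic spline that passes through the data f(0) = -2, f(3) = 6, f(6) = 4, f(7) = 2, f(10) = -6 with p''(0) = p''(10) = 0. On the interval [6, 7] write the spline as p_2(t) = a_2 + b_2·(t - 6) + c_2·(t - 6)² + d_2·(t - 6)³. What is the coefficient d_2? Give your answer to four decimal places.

With m_i denoting the second derivative at x_i, h_i = 3, 3, 1, 3, and Δ_i = (y_(i+1) − y_i)/h_i = 8/3, -2/3, -2, -8/3:
  3·m_0 + 12·m_1 + 3·m_2 = 6(Δ_1 - Δ_0) = -20
  3·m_1 + 8·m_2 + 1·m_3 = 6(Δ_2 - Δ_1) = -8
  1·m_2 + 8·m_3 + 3·m_4 = 6(Δ_3 - Δ_2) = -4
Natural end conditions: m_0 = m_4 = 0.
Solving: m_0 = 0, m_1 = -30/19, m_2 = -20/57, m_3 = -26/57, m_4 = 0.
On [6, 7], with p_2(t) = a_2 + b_2·(t - 6) + c_2·(t - 6)² + d_2·(t - 6)³: c_2 = m_2/2 = -10/57, d_2 = (m_3 - m_2)/(6h_2) = -1/57, b_2 = Δ_2 - h_2(2m_2 + m_3)/6 = -103/57.

-0.0175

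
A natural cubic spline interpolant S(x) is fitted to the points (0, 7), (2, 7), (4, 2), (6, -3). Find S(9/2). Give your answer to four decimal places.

0.6406

Put σ_i = S'' at the i-th knot. Here h = (2, 2, 2) and Δ = (0, -5/2, -5/2), so the interior equations h_(i-1)·σ_(i-1) + 2(h_(i-1)+h_i)·σ_i + h_i·σ_(i+1) = 6(Δ_i − Δ_(i-1)) read
  2·σ_0 + 8·σ_1 + 2·σ_2 = 6(Δ_1 - Δ_0) = -15
  2·σ_1 + 8·σ_2 + 2·σ_3 = 6(Δ_2 - Δ_1) = 0
Natural end conditions: σ_0 = σ_3 = 0.
Forward elimination and back-substitution give σ_0 = 0, σ_1 = -2, σ_2 = 1/2, σ_3 = 0.
On [4, 6], S(x) = 2 - 17/6·(x - 4) + 1/4·(x - 4)² - 1/24·(x - 4)³.
With (x - 4) = 1/2: S(9/2) = 41/64.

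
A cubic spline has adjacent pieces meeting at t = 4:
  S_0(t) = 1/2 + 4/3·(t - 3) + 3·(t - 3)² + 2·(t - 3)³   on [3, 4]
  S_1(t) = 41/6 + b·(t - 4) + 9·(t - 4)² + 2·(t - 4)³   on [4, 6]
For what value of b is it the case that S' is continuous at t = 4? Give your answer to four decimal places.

13.3333

S_0'(t) = 4/3 + 6·(t - 3) + 6·(t - 3)², so S_0'(4) = 40/3. On the right, S_1'(4) = b, so b = 40/3.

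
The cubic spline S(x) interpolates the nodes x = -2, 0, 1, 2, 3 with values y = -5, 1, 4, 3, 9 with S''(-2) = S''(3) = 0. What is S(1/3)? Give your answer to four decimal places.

2.3764

Let M_i = S''(x_i). Step sizes h_i = 2, 1, 1, 1; slopes of the chords Δ_i = (y_(i+1) - y_i)/h_i = 3, 3, -1, 6.
  2·M_0 + 6·M_1 + 1·M_2 = 6(Δ_1 - Δ_0) = 0
  1·M_1 + 4·M_2 + 1·M_3 = 6(Δ_2 - Δ_1) = -24
  1·M_2 + 4·M_3 + 1·M_4 = 6(Δ_3 - Δ_2) = 42
Natural end conditions: M_0 = M_4 = 0.
Hence M_0 = 0, M_1 = 69/43, M_2 = -414/43, M_3 = 555/43, M_4 = 0.
On [0, 1], S(x) = 1 + 175/43·x + 69/86·x² - 161/86·x³.
With x = 1/3: S(1/3) = 2759/1161.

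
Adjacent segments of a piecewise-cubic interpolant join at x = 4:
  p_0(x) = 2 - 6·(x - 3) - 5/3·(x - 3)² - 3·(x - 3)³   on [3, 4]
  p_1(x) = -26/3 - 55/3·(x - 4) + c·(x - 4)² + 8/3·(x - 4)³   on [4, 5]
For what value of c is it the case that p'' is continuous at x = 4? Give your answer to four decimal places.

-10.6667

p_0''(x) = -10/3 - 18·(x - 3), so p_0''(4) = -64/3. On the right, p_1''(4) = 2c, so c = -32/3.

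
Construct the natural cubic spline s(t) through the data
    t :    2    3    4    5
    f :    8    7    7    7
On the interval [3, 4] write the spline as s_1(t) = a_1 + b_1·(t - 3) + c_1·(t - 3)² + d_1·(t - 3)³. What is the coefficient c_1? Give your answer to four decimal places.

0.8000

With m_i denoting the second derivative at x_i, h_i = 1, 1, 1, and Δ_i = (y_(i+1) − y_i)/h_i = -1, 0, 0:
  1·m_0 + 4·m_1 + 1·m_2 = 6(Δ_1 - Δ_0) = 6
  1·m_1 + 4·m_2 + 1·m_3 = 6(Δ_2 - Δ_1) = 0
Natural end conditions: m_0 = m_3 = 0.
Hence m_0 = 0, m_1 = 8/5, m_2 = -2/5, m_3 = 0.
On [3, 4], with s_1(t) = a_1 + b_1·(t - 3) + c_1·(t - 3)² + d_1·(t - 3)³: c_1 = m_1/2 = 4/5, d_1 = (m_2 - m_1)/(6h_1) = -1/3, b_1 = Δ_1 - h_1(2m_1 + m_2)/6 = -7/15.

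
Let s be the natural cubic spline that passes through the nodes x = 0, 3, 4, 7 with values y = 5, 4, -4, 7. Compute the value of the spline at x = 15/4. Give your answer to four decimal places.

Let σ_i = s''(x_i). Step sizes h_i = 3, 1, 3; slopes of the chords Δ_i = (y_(i+1) - y_i)/h_i = -1/3, -8, 11/3.
  3·σ_0 + 8·σ_1 + 1·σ_2 = 6(Δ_1 - Δ_0) = -46
  1·σ_1 + 8·σ_2 + 3·σ_3 = 6(Δ_2 - Δ_1) = 70
Natural end conditions: σ_0 = σ_3 = 0.
Solving: σ_0 = 0, σ_1 = -146/21, σ_2 = 202/21, σ_3 = 0.
On [3, 4], s(x) = 4 - 51/7·(x - 3) - 73/21·(x - 3)² + 58/21·(x - 3)³.
With (x - 3) = 3/4: s(15/4) = -505/224.

-2.2545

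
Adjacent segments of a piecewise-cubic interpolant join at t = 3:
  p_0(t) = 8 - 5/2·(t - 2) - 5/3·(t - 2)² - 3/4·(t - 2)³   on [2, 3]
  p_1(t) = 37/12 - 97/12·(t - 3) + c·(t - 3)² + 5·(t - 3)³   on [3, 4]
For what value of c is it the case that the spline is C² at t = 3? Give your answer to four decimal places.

p_0''(t) = -10/3 - 9/2·(t - 2), so p_0''(3) = -47/6. On the right, p_1''(3) = 2c, so c = -47/12.

-3.9167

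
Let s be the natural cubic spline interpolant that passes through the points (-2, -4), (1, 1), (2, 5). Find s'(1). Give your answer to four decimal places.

Write σ_i for s''(x_i). With h_i = 3, 1 and divided differences Δ_i = 5/3, 4, the continuity of s' gives the tridiagonal system
  3·σ_0 + 8·σ_1 + 1·σ_2 = 6(Δ_1 - Δ_0) = 14
Natural end conditions: σ_0 = σ_2 = 0.
Solving: σ_0 = 0, σ_1 = 7/4, σ_2 = 0.
On [1, 2], s'(x) = b_1 + 2c_1·(x - 1) + 3d_1·(x - 1)² with b_1 = Δ_1 - h_1(2σ_1 + σ_2)/6 = 41/12, c_1 = σ_1/2 = 7/8, d_1 = (σ_2 - σ_1)/(6h_1) = -7/24. So s'(1) = 41/12.

3.4167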